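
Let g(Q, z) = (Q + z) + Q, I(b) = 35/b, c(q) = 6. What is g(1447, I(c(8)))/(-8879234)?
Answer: -17399/53275404 ≈ -0.00032659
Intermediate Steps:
g(Q, z) = z + 2*Q
g(1447, I(c(8)))/(-8879234) = (35/6 + 2*1447)/(-8879234) = (35*(⅙) + 2894)*(-1/8879234) = (35/6 + 2894)*(-1/8879234) = (17399/6)*(-1/8879234) = -17399/53275404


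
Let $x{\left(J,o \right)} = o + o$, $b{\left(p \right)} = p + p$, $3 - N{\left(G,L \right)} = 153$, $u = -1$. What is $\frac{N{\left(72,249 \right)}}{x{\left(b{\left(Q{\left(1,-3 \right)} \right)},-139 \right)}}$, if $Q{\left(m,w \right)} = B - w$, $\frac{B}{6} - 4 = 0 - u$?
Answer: $\frac{75}{139} \approx 0.53957$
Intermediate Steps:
$N{\left(G,L \right)} = -150$ ($N{\left(G,L \right)} = 3 - 153 = -150$)
$B = 30$ ($B = 24 + 6 \left(0 - -1\right) = 24 + 6 \left(0 + 1\right) = 24 + 6 \cdot 1 = 24 + 6 = 30$)
$Q{\left(m,w \right)} = 30 - w$
$b{\left(p \right)} = 2 p$
$x{\left(J,o \right)} = 2 o$
$\frac{N{\left(72,249 \right)}}{x{\left(b{\left(Q{\left(1,-3 \right)} \right)},-139 \right)}} = - \frac{150}{2 \left(-139\right)} = - \frac{150}{-278} = \left(-150\right) \left(- \frac{1}{278}\right) = \frac{75}{139}$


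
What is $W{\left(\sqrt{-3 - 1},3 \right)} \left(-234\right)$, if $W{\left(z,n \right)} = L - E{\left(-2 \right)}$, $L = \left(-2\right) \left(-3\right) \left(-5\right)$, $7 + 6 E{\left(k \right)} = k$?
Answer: $6669$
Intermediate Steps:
$E{\left(k \right)} = - \frac{7}{6} + \frac{k}{6}$
$L = -30$ ($L = 6 \left(-5\right) = -30$)
$W{\left(z,n \right)} = - \frac{57}{2}$ ($W{\left(z,n \right)} = -30 - \left(- \frac{7}{6} + \frac{1}{6} \left(-2\right)\right) = -30 - \left(- \frac{7}{6} - \frac{1}{3}\right) = -30 - - \frac{3}{2} = -30 + \frac{3}{2} = - \frac{57}{2}$)
$W{\left(\sqrt{-3 - 1},3 \right)} \left(-234\right) = \left(- \frac{57}{2}\right) \left(-234\right) = 6669$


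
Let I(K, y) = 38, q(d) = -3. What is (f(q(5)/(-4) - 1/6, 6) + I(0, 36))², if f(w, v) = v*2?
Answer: 2500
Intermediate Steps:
f(w, v) = 2*v
(f(q(5)/(-4) - 1/6, 6) + I(0, 36))² = (2*6 + 38)² = (12 + 38)² = 50² = 2500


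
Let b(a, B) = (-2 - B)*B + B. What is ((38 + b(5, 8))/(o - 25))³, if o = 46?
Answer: -39304/9261 ≈ -4.2440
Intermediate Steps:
b(a, B) = B + B*(-2 - B) (b(a, B) = B*(-2 - B) + B = B + B*(-2 - B))
((38 + b(5, 8))/(o - 25))³ = ((38 - 1*8*(1 + 8))/(46 - 25))³ = ((38 - 1*8*9)/21)³ = ((38 - 72)*(1/21))³ = (-34*1/21)³ = (-34/21)³ = -39304/9261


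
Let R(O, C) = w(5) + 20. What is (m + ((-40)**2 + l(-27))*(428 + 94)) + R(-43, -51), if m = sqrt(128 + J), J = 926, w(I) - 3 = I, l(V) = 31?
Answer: 851410 + sqrt(1054) ≈ 8.5144e+5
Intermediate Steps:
w(I) = 3 + I
m = sqrt(1054) (m = sqrt(128 + 926) = sqrt(1054) ≈ 32.465)
R(O, C) = 28 (R(O, C) = (3 + 5) + 20 = 8 + 20 = 28)
(m + ((-40)**2 + l(-27))*(428 + 94)) + R(-43, -51) = (sqrt(1054) + ((-40)**2 + 31)*(428 + 94)) + 28 = (sqrt(1054) + (1600 + 31)*522) + 28 = (sqrt(1054) + 1631*522) + 28 = (sqrt(1054) + 851382) + 28 = (851382 + sqrt(1054)) + 28 = 851410 + sqrt(1054)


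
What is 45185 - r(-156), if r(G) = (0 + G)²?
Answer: 20849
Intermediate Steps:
r(G) = G²
45185 - r(-156) = 45185 - 1*(-156)² = 45185 - 1*24336 = 45185 - 24336 = 20849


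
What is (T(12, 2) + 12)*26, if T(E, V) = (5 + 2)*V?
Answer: 676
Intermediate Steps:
T(E, V) = 7*V
(T(12, 2) + 12)*26 = (7*2 + 12)*26 = (14 + 12)*26 = 26*26 = 676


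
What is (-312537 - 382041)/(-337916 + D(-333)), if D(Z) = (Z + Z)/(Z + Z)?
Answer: 694578/337915 ≈ 2.0555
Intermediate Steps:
D(Z) = 1 (D(Z) = (2*Z)/((2*Z)) = (2*Z)*(1/(2*Z)) = 1)
(-312537 - 382041)/(-337916 + D(-333)) = (-312537 - 382041)/(-337916 + 1) = -694578/(-337915) = -694578*(-1/337915) = 694578/337915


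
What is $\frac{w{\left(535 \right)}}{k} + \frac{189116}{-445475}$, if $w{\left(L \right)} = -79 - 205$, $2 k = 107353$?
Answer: $- \frac{20555199748}{47823077675} \approx -0.42982$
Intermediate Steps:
$k = \frac{107353}{2}$ ($k = \frac{1}{2} \cdot 107353 = \frac{107353}{2} \approx 53677.0$)
$w{\left(L \right)} = -284$ ($w{\left(L \right)} = -79 - 205 = -284$)
$\frac{w{\left(535 \right)}}{k} + \frac{189116}{-445475} = - \frac{284}{\frac{107353}{2}} + \frac{189116}{-445475} = \left(-284\right) \frac{2}{107353} + 189116 \left(- \frac{1}{445475}\right) = - \frac{568}{107353} - \frac{189116}{445475} = - \frac{20555199748}{47823077675}$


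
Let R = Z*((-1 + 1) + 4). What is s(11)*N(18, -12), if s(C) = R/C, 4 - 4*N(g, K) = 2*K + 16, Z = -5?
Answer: -60/11 ≈ -5.4545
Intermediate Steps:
R = -20 (R = -5*((-1 + 1) + 4) = -5*(0 + 4) = -5*4 = -20)
N(g, K) = -3 - K/2 (N(g, K) = 1 - (2*K + 16)/4 = 1 - (16 + 2*K)/4 = 1 + (-4 - K/2) = -3 - K/2)
s(C) = -20/C
s(11)*N(18, -12) = (-20/11)*(-3 - ½*(-12)) = (-20*1/11)*(-3 + 6) = -20/11*3 = -60/11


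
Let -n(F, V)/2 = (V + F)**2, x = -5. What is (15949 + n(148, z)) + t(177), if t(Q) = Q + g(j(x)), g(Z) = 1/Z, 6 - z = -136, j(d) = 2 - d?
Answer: -1064517/7 ≈ -1.5207e+5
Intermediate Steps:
z = 142 (z = 6 - 1*(-136) = 6 + 136 = 142)
n(F, V) = -2*(F + V)**2 (n(F, V) = -2*(V + F)**2 = -2*(F + V)**2)
t(Q) = 1/7 + Q (t(Q) = Q + 1/(2 - 1*(-5)) = Q + 1/(2 + 5) = Q + 1/7 = 1/7 + Q)
(15949 + n(148, z)) + t(177) = (15949 - 2*(148 + 142)**2) + (1/7 + 177) = (15949 - 2*290**2) + 1240/7 = (15949 - 2*84100) + 1240/7 = (15949 - 168200) + 1240/7 = -152251 + 1240/7 = -1064517/7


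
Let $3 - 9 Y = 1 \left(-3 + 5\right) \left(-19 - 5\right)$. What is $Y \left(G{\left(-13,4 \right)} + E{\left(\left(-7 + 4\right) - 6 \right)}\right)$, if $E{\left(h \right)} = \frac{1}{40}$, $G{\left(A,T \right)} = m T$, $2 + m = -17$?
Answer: $- \frac{17221}{40} \approx -430.52$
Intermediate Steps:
$m = -19$ ($m = -2 - 17 = -19$)
$Y = \frac{17}{3}$ ($Y = \frac{1}{3} - \frac{1 \left(-3 + 5\right) \left(-19 - 5\right)}{9} = \frac{1}{3} - \frac{1 \cdot 2 \left(-24\right)}{9} = \frac{1}{3} - \frac{2 \left(-24\right)}{9} = \frac{1}{3} - - \frac{16}{3} = \frac{1}{3} + \frac{16}{3} = \frac{17}{3} \approx 5.6667$)
$G{\left(A,T \right)} = - 19 T$
$E{\left(h \right)} = \frac{1}{40}$
$Y \left(G{\left(-13,4 \right)} + E{\left(\left(-7 + 4\right) - 6 \right)}\right) = \frac{17 \left(\left(-19\right) 4 + \frac{1}{40}\right)}{3} = \frac{17 \left(-76 + \frac{1}{40}\right)}{3} = \frac{17}{3} \left(- \frac{3039}{40}\right) = - \frac{17221}{40}$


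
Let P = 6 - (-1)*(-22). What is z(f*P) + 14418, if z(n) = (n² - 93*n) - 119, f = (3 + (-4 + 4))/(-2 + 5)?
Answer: 16043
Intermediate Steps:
f = 1 (f = (3 + 0)/3 = 3*(⅓) = 1)
P = -16 (P = 6 - 1*22 = 6 - 22 = -16)
z(n) = -119 + n² - 93*n
z(f*P) + 14418 = (-119 + (1*(-16))² - 93*(-16)) + 14418 = (-119 + (-16)² - 93*(-16)) + 14418 = (-119 + 256 + 1488) + 14418 = 1625 + 14418 = 16043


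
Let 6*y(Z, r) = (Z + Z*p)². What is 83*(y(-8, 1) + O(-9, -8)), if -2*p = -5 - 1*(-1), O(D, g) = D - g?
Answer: 7885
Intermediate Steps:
p = 2 (p = -(-5 - 1*(-1))/2 = -(-5 + 1)/2 = -½*(-4) = 2)
y(Z, r) = 3*Z²/2 (y(Z, r) = (Z + Z*2)²/6 = (Z + 2*Z)²/6 = (3*Z)²/6 = (9*Z²)/6 = 3*Z²/2)
83*(y(-8, 1) + O(-9, -8)) = 83*((3/2)*(-8)² + (-9 - 1*(-8))) = 83*((3/2)*64 + (-9 + 8)) = 83*(96 - 1) = 83*95 = 7885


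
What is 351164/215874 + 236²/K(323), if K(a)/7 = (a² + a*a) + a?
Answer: 262864772746/157897475379 ≈ 1.6648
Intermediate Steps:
K(a) = 7*a + 14*a² (K(a) = 7*((a² + a*a) + a) = 7*((a² + a²) + a) = 7*(2*a² + a) = 7*(a + 2*a²) = 7*a + 14*a²)
351164/215874 + 236²/K(323) = 351164/215874 + 236²/((7*323*(1 + 2*323))) = 351164*(1/215874) + 55696/((7*323*(1 + 646))) = 175582/107937 + 55696/((7*323*647)) = 175582/107937 + 55696/1462867 = 262864772746/157897475379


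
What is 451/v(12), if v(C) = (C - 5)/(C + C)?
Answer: 10824/7 ≈ 1546.3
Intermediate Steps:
v(C) = (-5 + C)/(2*C) (v(C) = (-5 + C)/((2*C)) = (-5 + C)*(1/(2*C)) = (-5 + C)/(2*C))
451/v(12) = 451/(((½)*(-5 + 12)/12)) = 451/(((½)*(1/12)*7)) = 451/(7/24) = 451*(24/7) = 10824/7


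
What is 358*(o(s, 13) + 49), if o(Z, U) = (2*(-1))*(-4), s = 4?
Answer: 20406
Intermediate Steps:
o(Z, U) = 8 (o(Z, U) = -2*(-4) = 8)
358*(o(s, 13) + 49) = 358*(8 + 49) = 358*57 = 20406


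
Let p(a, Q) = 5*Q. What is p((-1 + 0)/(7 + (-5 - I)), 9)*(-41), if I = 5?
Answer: -1845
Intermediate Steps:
p((-1 + 0)/(7 + (-5 - I)), 9)*(-41) = (5*9)*(-41) = 45*(-41) = -1845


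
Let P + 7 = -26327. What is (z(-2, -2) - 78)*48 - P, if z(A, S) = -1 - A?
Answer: 22638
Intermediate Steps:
P = -26334 (P = -7 - 26327 = -26334)
(z(-2, -2) - 78)*48 - P = ((-1 - 1*(-2)) - 78)*48 - 1*(-26334) = ((-1 + 2) - 78)*48 + 26334 = (1 - 78)*48 + 26334 = -77*48 + 26334 = -3696 + 26334 = 22638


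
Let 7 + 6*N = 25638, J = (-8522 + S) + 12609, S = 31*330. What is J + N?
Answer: 111533/6 ≈ 18589.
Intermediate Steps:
S = 10230
J = 14317 (J = (-8522 + 10230) + 12609 = 1708 + 12609 = 14317)
N = 25631/6 (N = -7/6 + (1/6)*25638 = -7/6 + 4273 = 25631/6 ≈ 4271.8)
J + N = 14317 + 25631/6 = 111533/6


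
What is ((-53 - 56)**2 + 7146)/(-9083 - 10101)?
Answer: -19027/19184 ≈ -0.99182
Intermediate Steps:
((-53 - 56)**2 + 7146)/(-9083 - 10101) = ((-109)**2 + 7146)/(-19184) = (11881 + 7146)*(-1/19184) = 19027*(-1/19184) = -19027/19184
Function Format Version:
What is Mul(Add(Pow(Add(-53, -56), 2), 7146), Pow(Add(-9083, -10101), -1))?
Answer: Rational(-19027, 19184) ≈ -0.99182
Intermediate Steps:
Mul(Add(Pow(Add(-53, -56), 2), 7146), Pow(Add(-9083, -10101), -1)) = Mul(Add(Pow(-109, 2), 7146), Pow(-19184, -1)) = Mul(Add(11881, 7146), Rational(-1, 19184)) = Mul(19027, Rational(-1, 19184)) = Rational(-19027, 19184)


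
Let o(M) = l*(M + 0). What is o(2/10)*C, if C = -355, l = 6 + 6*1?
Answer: -852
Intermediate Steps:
l = 12 (l = 6 + 6 = 12)
o(M) = 12*M (o(M) = 12*(M + 0) = 12*M)
o(2/10)*C = (12*(2/10))*(-355) = (12*(2*(⅒)))*(-355) = (12*(⅕))*(-355) = (12/5)*(-355) = -852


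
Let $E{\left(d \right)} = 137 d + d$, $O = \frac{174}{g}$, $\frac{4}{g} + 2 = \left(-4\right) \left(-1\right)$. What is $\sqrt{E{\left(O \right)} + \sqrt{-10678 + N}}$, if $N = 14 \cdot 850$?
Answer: $\sqrt{12006 + \sqrt{1222}} \approx 109.73$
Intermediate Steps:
$g = 2$ ($g = \frac{4}{-2 - -4} = \frac{4}{-2 + 4} = \frac{4}{2} = 4 \cdot \frac{1}{2} = 2$)
$O = 87$ ($O = \frac{174}{2} = 174 \cdot \frac{1}{2} = 87$)
$N = 11900$
$E{\left(d \right)} = 138 d$
$\sqrt{E{\left(O \right)} + \sqrt{-10678 + N}} = \sqrt{138 \cdot 87 + \sqrt{-10678 + 11900}} = \sqrt{12006 + \sqrt{1222}}$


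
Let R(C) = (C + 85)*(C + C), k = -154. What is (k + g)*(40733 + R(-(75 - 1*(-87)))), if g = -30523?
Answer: -2014896037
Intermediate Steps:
R(C) = 2*C*(85 + C) (R(C) = (85 + C)*(2*C) = 2*C*(85 + C))
(k + g)*(40733 + R(-(75 - 1*(-87)))) = (-154 - 30523)*(40733 + 2*(-(75 - 1*(-87)))*(85 - (75 - 1*(-87)))) = -30677*(40733 + 2*(-(75 + 87))*(85 - (75 + 87))) = -30677*(40733 + 2*(-1*162)*(85 - 1*162)) = -30677*(40733 + 2*(-162)*(85 - 162)) = -30677*(40733 + 2*(-162)*(-77)) = -30677*(40733 + 24948) = -30677*65681 = -2014896037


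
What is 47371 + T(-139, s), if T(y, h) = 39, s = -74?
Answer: 47410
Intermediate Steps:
47371 + T(-139, s) = 47371 + 39 = 47410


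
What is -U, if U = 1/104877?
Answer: -1/104877 ≈ -9.5350e-6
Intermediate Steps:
U = 1/104877 ≈ 9.5350e-6
-U = -1*1/104877 = -1/104877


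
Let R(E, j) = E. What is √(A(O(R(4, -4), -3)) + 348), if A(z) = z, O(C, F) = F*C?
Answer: 4*√21 ≈ 18.330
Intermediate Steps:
O(C, F) = C*F
√(A(O(R(4, -4), -3)) + 348) = √(4*(-3) + 348) = √(-12 + 348) = √336 = 4*√21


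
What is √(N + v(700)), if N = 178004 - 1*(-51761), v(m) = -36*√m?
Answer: √(229765 - 360*√7) ≈ 478.34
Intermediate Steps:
N = 229765 (N = 178004 + 51761 = 229765)
√(N + v(700)) = √(229765 - 360*√7)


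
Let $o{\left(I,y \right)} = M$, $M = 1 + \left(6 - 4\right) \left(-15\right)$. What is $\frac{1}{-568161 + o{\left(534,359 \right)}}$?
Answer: $- \frac{1}{568190} \approx -1.76 \cdot 10^{-6}$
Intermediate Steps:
$M = -29$ ($M = 1 + 2 \left(-15\right) = 1 - 30 = -29$)
$o{\left(I,y \right)} = -29$
$\frac{1}{-568161 + o{\left(534,359 \right)}} = \frac{1}{-568161 - 29} = \frac{1}{-568190} = - \frac{1}{568190}$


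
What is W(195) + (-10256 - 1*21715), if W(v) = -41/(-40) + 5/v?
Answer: -49873121/1560 ≈ -31970.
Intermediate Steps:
W(v) = 41/40 + 5/v (W(v) = -41*(-1/40) + 5/v = 41/40 + 5/v)
W(195) + (-10256 - 1*21715) = (41/40 + 5/195) + (-10256 - 1*21715) = (41/40 + 5*(1/195)) + (-10256 - 21715) = (41/40 + 1/39) - 31971 = 1639/1560 - 31971 = -49873121/1560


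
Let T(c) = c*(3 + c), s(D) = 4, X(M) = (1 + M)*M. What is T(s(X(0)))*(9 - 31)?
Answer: -616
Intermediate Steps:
X(M) = M*(1 + M)
T(s(X(0)))*(9 - 31) = (4*(3 + 4))*(9 - 31) = (4*7)*(-22) = 28*(-22) = -616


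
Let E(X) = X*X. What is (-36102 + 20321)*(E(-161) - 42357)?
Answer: 259376516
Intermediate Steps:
E(X) = X²
(-36102 + 20321)*(E(-161) - 42357) = (-36102 + 20321)*((-161)² - 42357) = -15781*(25921 - 42357) = -15781*(-16436) = 259376516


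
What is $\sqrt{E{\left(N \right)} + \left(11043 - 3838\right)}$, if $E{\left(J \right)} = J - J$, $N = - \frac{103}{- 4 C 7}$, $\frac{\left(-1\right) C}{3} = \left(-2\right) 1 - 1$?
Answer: $\sqrt{7205} \approx 84.882$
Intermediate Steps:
$C = 9$ ($C = - 3 \left(\left(-2\right) 1 - 1\right) = - 3 \left(-2 - 1\right) = \left(-3\right) \left(-3\right) = 9$)
$N = \frac{103}{252}$ ($N = - \frac{103}{\left(-4\right) 9 \cdot 7} = - \frac{103}{\left(-36\right) 7} = - \frac{103}{-252} = \left(-103\right) \left(- \frac{1}{252}\right) = \frac{103}{252} \approx 0.40873$)
$E{\left(J \right)} = 0$
$\sqrt{E{\left(N \right)} + \left(11043 - 3838\right)} = \sqrt{0 + \left(11043 - 3838\right)} = \sqrt{0 + 7205} = \sqrt{7205}$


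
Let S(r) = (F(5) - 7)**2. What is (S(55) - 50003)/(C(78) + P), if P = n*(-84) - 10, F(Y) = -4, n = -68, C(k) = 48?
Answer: -24941/2875 ≈ -8.6751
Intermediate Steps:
P = 5702 (P = -68*(-84) - 10 = 5712 - 10 = 5702)
S(r) = 121 (S(r) = (-4 - 7)**2 = (-11)**2 = 121)
(S(55) - 50003)/(C(78) + P) = (121 - 50003)/(48 + 5702) = -49882/5750 = -49882*1/5750 = -24941/2875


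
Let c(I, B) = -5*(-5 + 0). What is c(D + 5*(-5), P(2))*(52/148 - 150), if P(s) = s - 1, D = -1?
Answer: -138425/37 ≈ -3741.2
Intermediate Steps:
P(s) = -1 + s
c(I, B) = 25 (c(I, B) = -5*(-5) = 25)
c(D + 5*(-5), P(2))*(52/148 - 150) = 25*(52/148 - 150) = 25*(52*(1/148) - 150) = 25*(13/37 - 150) = 25*(-5537/37) = -138425/37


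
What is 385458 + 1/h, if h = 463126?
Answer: 178515621709/463126 ≈ 3.8546e+5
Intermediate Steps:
385458 + 1/h = 385458 + 1/463126 = 178515621709/463126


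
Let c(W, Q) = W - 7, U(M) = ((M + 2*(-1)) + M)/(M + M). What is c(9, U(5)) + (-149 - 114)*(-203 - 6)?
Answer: 54969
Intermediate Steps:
U(M) = (-2 + 2*M)/(2*M) (U(M) = ((M - 2) + M)/((2*M)) = ((-2 + M) + M)*(1/(2*M)) = (-2 + 2*M)*(1/(2*M)) = (-2 + 2*M)/(2*M))
c(W, Q) = -7 + W
c(9, U(5)) + (-149 - 114)*(-203 - 6) = (-7 + 9) + (-149 - 114)*(-203 - 6) = 2 - 263*(-209) = 2 + 54967 = 54969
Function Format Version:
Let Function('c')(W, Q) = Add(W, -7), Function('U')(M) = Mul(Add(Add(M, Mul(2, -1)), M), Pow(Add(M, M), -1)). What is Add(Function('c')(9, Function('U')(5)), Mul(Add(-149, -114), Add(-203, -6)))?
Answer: 54969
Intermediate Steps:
Function('U')(M) = Mul(Rational(1, 2), Pow(M, -1), Add(-2, Mul(2, M))) (Function('U')(M) = Mul(Add(Add(M, -2), M), Pow(Mul(2, M), -1)) = Mul(Add(Add(-2, M), M), Mul(Rational(1, 2), Pow(M, -1))) = Mul(Add(-2, Mul(2, M)), Mul(Rational(1, 2), Pow(M, -1))) = Mul(Rational(1, 2), Pow(M, -1), Add(-2, Mul(2, M))))
Function('c')(W, Q) = Add(-7, W)
Add(Function('c')(9, Function('U')(5)), Mul(Add(-149, -114), Add(-203, -6))) = Add(Add(-7, 9), Mul(Add(-149, -114), Add(-203, -6))) = Add(2, Mul(-263, -209)) = Add(2, 54967) = 54969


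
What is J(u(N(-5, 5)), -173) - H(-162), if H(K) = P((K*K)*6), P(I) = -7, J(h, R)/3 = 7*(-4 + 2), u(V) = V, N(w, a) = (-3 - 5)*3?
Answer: -35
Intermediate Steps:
N(w, a) = -24 (N(w, a) = -8*3 = -24)
J(h, R) = -42 (J(h, R) = 3*(7*(-4 + 2)) = 3*(7*(-2)) = 3*(-14) = -42)
H(K) = -7
J(u(N(-5, 5)), -173) - H(-162) = -42 - 1*(-7) = -42 + 7 = -35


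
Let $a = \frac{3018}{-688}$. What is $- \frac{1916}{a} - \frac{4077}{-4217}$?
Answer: $\frac{2785593761}{6363453} \approx 437.75$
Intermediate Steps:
$a = - \frac{1509}{344}$ ($a = 3018 \left(- \frac{1}{688}\right) = - \frac{1509}{344} \approx -4.3866$)
$- \frac{1916}{a} - \frac{4077}{-4217} = - \frac{1916}{- \frac{1509}{344}} - \frac{4077}{-4217} = \left(-1916\right) \left(- \frac{344}{1509}\right) - - \frac{4077}{4217} = \frac{659104}{1509} + \frac{4077}{4217} = \frac{2785593761}{6363453}$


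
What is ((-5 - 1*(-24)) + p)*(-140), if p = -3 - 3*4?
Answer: -560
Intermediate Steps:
p = -15 (p = -3 - 12 = -15)
((-5 - 1*(-24)) + p)*(-140) = ((-5 - 1*(-24)) - 15)*(-140) = ((-5 + 24) - 15)*(-140) = (19 - 15)*(-140) = 4*(-140) = -560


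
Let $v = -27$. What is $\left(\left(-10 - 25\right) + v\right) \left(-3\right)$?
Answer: $186$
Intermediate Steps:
$\left(\left(-10 - 25\right) + v\right) \left(-3\right) = \left(\left(-10 - 25\right) - 27\right) \left(-3\right) = \left(-35 - 27\right) \left(-3\right) = \left(-62\right) \left(-3\right) = 186$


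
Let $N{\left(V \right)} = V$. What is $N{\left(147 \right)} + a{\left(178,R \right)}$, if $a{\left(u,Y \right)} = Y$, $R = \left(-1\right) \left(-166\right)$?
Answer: $313$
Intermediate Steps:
$R = 166$
$N{\left(147 \right)} + a{\left(178,R \right)} = 147 + 166 = 313$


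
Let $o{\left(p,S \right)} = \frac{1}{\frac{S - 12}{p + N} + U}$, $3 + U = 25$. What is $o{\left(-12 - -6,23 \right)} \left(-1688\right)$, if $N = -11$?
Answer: $- \frac{28696}{363} \approx -79.052$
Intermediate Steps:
$U = 22$ ($U = -3 + 25 = 22$)
$o{\left(p,S \right)} = \frac{1}{22 + \frac{-12 + S}{-11 + p}}$ ($o{\left(p,S \right)} = \frac{1}{\frac{S - 12}{p - 11} + 22} = \frac{1}{\frac{-12 + S}{-11 + p} + 22} = \frac{1}{22 + \frac{-12 + S}{-11 + p}}$)
$o{\left(-12 - -6,23 \right)} \left(-1688\right) = \frac{-11 - 6}{-254 + 23 + 22 \left(-12 - -6\right)} \left(-1688\right) = \frac{-11 + \left(-12 + 6\right)}{-254 + 23 + 22 \left(-12 + 6\right)} \left(-1688\right) = \frac{-11 - 6}{-254 + 23 + 22 \left(-6\right)} \left(-1688\right) = \frac{1}{-254 + 23 - 132} \left(-17\right) \left(-1688\right) = \frac{1}{-363} \left(-17\right) \left(-1688\right) = \left(- \frac{1}{363}\right) \left(-17\right) \left(-1688\right) = \frac{17}{363} \left(-1688\right) = - \frac{28696}{363}$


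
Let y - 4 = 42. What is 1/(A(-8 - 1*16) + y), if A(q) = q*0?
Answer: 1/46 ≈ 0.021739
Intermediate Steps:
y = 46 (y = 4 + 42 = 46)
A(q) = 0
1/(A(-8 - 1*16) + y) = 1/(0 + 46) = 1/46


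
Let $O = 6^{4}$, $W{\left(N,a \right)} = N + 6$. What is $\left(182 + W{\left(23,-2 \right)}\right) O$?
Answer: $273456$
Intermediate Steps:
$W{\left(N,a \right)} = 6 + N$
$O = 1296$
$\left(182 + W{\left(23,-2 \right)}\right) O = \left(182 + \left(6 + 23\right)\right) 1296 = \left(182 + 29\right) 1296 = 211 \cdot 1296 = 273456$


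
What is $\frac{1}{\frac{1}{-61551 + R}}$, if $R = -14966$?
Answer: $-76517$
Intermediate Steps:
$\frac{1}{\frac{1}{-61551 + R}} = \frac{1}{\frac{1}{-61551 - 14966}} = \frac{1}{\frac{1}{-76517}} = \frac{1}{- \frac{1}{76517}} = -76517$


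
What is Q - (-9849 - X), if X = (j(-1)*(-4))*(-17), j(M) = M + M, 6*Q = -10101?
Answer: 16059/2 ≈ 8029.5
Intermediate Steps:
Q = -3367/2 (Q = (⅙)*(-10101) = -3367/2 ≈ -1683.5)
j(M) = 2*M
X = -136 (X = ((2*(-1))*(-4))*(-17) = -2*(-4)*(-17) = 8*(-17) = -136)
Q - (-9849 - X) = -3367/2 - (-9849 - 1*(-136)) = -3367/2 - (-9849 + 136) = -3367/2 - 1*(-9713) = -3367/2 + 9713 = 16059/2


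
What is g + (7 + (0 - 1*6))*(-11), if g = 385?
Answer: 374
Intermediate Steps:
g + (7 + (0 - 1*6))*(-11) = 385 + (7 + (0 - 1*6))*(-11) = 385 + (7 + (0 - 6))*(-11) = 385 + (7 - 6)*(-11) = 385 + 1*(-11) = 385 - 11 = 374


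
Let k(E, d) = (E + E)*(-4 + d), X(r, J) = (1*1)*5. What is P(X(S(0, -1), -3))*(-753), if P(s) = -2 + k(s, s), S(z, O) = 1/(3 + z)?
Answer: -6024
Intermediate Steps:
X(r, J) = 5 (X(r, J) = 1*5 = 5)
k(E, d) = 2*E*(-4 + d) (k(E, d) = (2*E)*(-4 + d) = 2*E*(-4 + d))
P(s) = -2 + 2*s*(-4 + s)
P(X(S(0, -1), -3))*(-753) = (-2 + 2*5*(-4 + 5))*(-753) = (-2 + 2*5*1)*(-753) = (-2 + 10)*(-753) = 8*(-753) = -6024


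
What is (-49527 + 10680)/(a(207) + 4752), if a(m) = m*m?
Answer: -12949/15867 ≈ -0.81610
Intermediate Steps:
a(m) = m²
(-49527 + 10680)/(a(207) + 4752) = (-49527 + 10680)/(207² + 4752) = -38847/(42849 + 4752) = -38847/47601 = -38847*1/47601 = -12949/15867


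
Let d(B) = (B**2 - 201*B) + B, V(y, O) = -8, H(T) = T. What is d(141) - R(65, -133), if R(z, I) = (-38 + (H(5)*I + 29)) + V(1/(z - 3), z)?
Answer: -7637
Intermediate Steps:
d(B) = B**2 - 200*B
R(z, I) = -17 + 5*I (R(z, I) = (-38 + (5*I + 29)) - 8 = (-38 + (29 + 5*I)) - 8 = (-9 + 5*I) - 8 = -17 + 5*I)
d(141) - R(65, -133) = 141*(-200 + 141) - (-17 + 5*(-133)) = 141*(-59) - (-17 - 665) = -8319 - 1*(-682) = -8319 + 682 = -7637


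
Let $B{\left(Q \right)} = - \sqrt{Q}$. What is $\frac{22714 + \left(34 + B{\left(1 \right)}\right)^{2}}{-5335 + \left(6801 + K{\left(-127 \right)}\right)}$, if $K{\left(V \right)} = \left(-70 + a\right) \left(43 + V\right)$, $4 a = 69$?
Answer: $\frac{23803}{5897} \approx 4.0365$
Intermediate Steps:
$a = \frac{69}{4}$ ($a = \frac{1}{4} \cdot 69 = \frac{69}{4} \approx 17.25$)
$K{\left(V \right)} = - \frac{9073}{4} - \frac{211 V}{4}$ ($K{\left(V \right)} = \left(-70 + \frac{69}{4}\right) \left(43 + V\right) = - \frac{211 \left(43 + V\right)}{4} = - \frac{9073}{4} - \frac{211 V}{4}$)
$\frac{22714 + \left(34 + B{\left(1 \right)}\right)^{2}}{-5335 + \left(6801 + K{\left(-127 \right)}\right)} = \frac{22714 + \left(34 - \sqrt{1}\right)^{2}}{-5335 + \left(6801 - -4431\right)} = \frac{22714 + \left(34 - 1\right)^{2}}{-5335 + \left(6801 + \left(- \frac{9073}{4} + \frac{26797}{4}\right)\right)} = \frac{22714 + \left(34 - 1\right)^{2}}{-5335 + \left(6801 + 4431\right)} = \frac{22714 + 33^{2}}{-5335 + 11232} = \frac{22714 + 1089}{5897} = 23803 \cdot \frac{1}{5897} = \frac{23803}{5897}$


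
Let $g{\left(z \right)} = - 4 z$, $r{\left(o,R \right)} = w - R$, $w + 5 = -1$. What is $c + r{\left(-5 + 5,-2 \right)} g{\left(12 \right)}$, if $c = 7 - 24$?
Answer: $175$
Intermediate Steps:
$w = -6$ ($w = -5 - 1 = -6$)
$r{\left(o,R \right)} = -6 - R$
$c = -17$ ($c = 7 - 24 = -17$)
$c + r{\left(-5 + 5,-2 \right)} g{\left(12 \right)} = -17 + \left(-6 - -2\right) \left(\left(-4\right) 12\right) = -17 + \left(-6 + 2\right) \left(-48\right) = -17 - -192 = -17 + 192 = 175$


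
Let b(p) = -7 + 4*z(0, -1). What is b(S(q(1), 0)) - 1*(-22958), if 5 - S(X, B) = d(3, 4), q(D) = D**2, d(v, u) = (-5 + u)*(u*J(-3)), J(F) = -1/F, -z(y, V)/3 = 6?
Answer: 22879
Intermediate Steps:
z(y, V) = -18 (z(y, V) = -3*6 = -18)
d(v, u) = u*(-5 + u)/3 (d(v, u) = (-5 + u)*(u*(-1/(-3))) = (-5 + u)*(u*(-1*(-1/3))) = (-5 + u)*(u*(1/3)) = (-5 + u)*(u/3) = u*(-5 + u)/3)
S(X, B) = 19/3 (S(X, B) = 5 - 4*(-5 + 4)/3 = 5 - 4*(-1)/3 = 5 - 1*(-4/3) = 5 + 4/3 = 19/3)
b(p) = -79 (b(p) = -7 + 4*(-18) = -7 - 72 = -79)
b(S(q(1), 0)) - 1*(-22958) = -79 - 1*(-22958) = -79 + 22958 = 22879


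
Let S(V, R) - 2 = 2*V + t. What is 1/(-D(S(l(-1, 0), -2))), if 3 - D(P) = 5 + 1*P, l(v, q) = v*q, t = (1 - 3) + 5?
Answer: ⅐ ≈ 0.14286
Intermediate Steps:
t = 3 (t = -2 + 5 = 3)
l(v, q) = q*v
S(V, R) = 5 + 2*V (S(V, R) = 2 + (2*V + 3) = 2 + (3 + 2*V) = 5 + 2*V)
D(P) = -2 - P (D(P) = 3 - (5 + 1*P) = 3 - (5 + P) = 3 + (-5 - P) = -2 - P)
1/(-D(S(l(-1, 0), -2))) = 1/(-(-2 - (5 + 2*(0*(-1))))) = 1/(-(-2 - (5 + 2*0))) = 1/(-(-2 - (5 + 0))) = 1/(-(-2 - 1*5)) = 1/(-(-2 - 5)) = 1/(-1*(-7)) = 1/7 = ⅐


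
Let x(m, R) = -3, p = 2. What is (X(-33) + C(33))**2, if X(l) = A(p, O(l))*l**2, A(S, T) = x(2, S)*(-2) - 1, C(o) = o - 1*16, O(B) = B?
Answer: 29833444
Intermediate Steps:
C(o) = -16 + o (C(o) = o - 16 = -16 + o)
A(S, T) = 5 (A(S, T) = -3*(-2) - 1 = 6 - 1 = 5)
X(l) = 5*l**2
(X(-33) + C(33))**2 = (5*(-33)**2 + (-16 + 33))**2 = (5*1089 + 17)**2 = (5445 + 17)**2 = 5462**2 = 29833444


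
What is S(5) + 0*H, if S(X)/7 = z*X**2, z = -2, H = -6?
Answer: -350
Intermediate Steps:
S(X) = -14*X**2 (S(X) = 7*(-2*X**2) = -14*X**2)
S(5) + 0*H = -14*5**2 + 0*(-6) = -14*25 + 0 = -350 + 0 = -350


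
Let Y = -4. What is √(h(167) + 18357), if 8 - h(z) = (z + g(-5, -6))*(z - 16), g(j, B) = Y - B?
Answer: 7*I*√146 ≈ 84.581*I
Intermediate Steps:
g(j, B) = -4 - B
h(z) = 8 - (-16 + z)*(2 + z) (h(z) = 8 - (z + (-4 - 1*(-6)))*(z - 16) = 8 - (z + (-4 + 6))*(-16 + z) = 8 - (z + 2)*(-16 + z) = 8 - (2 + z)*(-16 + z) = 8 - (-16 + z)*(2 + z))
√(h(167) + 18357) = √((40 - 1*167² + 14*167) + 18357) = √((40 - 1*27889 + 2338) + 18357) = √((40 - 27889 + 2338) + 18357) = √(-25511 + 18357) = √(-7154) = 7*I*√146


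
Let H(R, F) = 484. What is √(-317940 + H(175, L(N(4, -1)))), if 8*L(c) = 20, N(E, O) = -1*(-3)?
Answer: 4*I*√19841 ≈ 563.43*I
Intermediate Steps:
N(E, O) = 3
L(c) = 5/2 (L(c) = (⅛)*20 = 5/2)
√(-317940 + H(175, L(N(4, -1)))) = √(-317940 + 484) = √(-317456) = 4*I*√19841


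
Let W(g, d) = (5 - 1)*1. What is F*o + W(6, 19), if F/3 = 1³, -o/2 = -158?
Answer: 952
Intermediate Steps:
o = 316 (o = -2*(-158) = 316)
W(g, d) = 4 (W(g, d) = 4*1 = 4)
F = 3 (F = 3*1³ = 3*1 = 3)
F*o + W(6, 19) = 3*316 + 4 = 948 + 4 = 952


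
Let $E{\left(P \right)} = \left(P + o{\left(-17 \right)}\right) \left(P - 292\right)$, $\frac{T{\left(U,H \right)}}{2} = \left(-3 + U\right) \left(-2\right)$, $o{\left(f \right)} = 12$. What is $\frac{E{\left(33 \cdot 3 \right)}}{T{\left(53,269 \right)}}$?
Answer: $\frac{21423}{200} \approx 107.11$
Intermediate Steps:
$T{\left(U,H \right)} = 12 - 4 U$ ($T{\left(U,H \right)} = 2 \left(-3 + U\right) \left(-2\right) = 2 \left(6 - 2 U\right) = 12 - 4 U$)
$E{\left(P \right)} = \left(-292 + P\right) \left(12 + P\right)$ ($E{\left(P \right)} = \left(P + 12\right) \left(P - 292\right) = \left(12 + P\right) \left(-292 + P\right) = \left(-292 + P\right) \left(12 + P\right)$)
$\frac{E{\left(33 \cdot 3 \right)}}{T{\left(53,269 \right)}} = \frac{-3504 + \left(33 \cdot 3\right)^{2} - 280 \cdot 33 \cdot 3}{12 - 212} = \frac{-3504 + 99^{2} - 27720}{12 - 212} = \frac{-3504 + 9801 - 27720}{-200} = \left(-21423\right) \left(- \frac{1}{200}\right) = \frac{21423}{200}$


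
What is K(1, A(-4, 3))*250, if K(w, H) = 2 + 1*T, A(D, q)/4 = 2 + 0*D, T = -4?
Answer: -500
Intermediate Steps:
A(D, q) = 8 (A(D, q) = 4*(2 + 0*D) = 4*(2 + 0) = 4*2 = 8)
K(w, H) = -2 (K(w, H) = 2 + 1*(-4) = 2 - 4 = -2)
K(1, A(-4, 3))*250 = -2*250 = -500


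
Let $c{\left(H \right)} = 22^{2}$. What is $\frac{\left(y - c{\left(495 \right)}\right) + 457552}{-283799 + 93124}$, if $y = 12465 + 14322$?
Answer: $- \frac{96771}{38135} \approx -2.5376$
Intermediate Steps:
$c{\left(H \right)} = 484$
$y = 26787$
$\frac{\left(y - c{\left(495 \right)}\right) + 457552}{-283799 + 93124} = \frac{\left(26787 - 484\right) + 457552}{-283799 + 93124} = \frac{\left(26787 - 484\right) + 457552}{-190675} = \left(26303 + 457552\right) \left(- \frac{1}{190675}\right) = 483855 \left(- \frac{1}{190675}\right) = - \frac{96771}{38135}$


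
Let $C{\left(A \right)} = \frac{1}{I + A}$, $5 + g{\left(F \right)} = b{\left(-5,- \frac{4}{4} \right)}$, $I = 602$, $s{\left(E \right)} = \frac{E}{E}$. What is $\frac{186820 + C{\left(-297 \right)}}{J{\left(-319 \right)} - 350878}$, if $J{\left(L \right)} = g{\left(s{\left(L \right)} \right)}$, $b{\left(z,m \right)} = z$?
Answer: $- \frac{56980101}{107020840} \approx -0.53242$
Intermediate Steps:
$s{\left(E \right)} = 1$
$g{\left(F \right)} = -10$ ($g{\left(F \right)} = -5 - 5 = -10$)
$J{\left(L \right)} = -10$
$C{\left(A \right)} = \frac{1}{602 + A}$
$\frac{186820 + C{\left(-297 \right)}}{J{\left(-319 \right)} - 350878} = \frac{186820 + \frac{1}{602 - 297}}{-10 - 350878} = \frac{186820 + \frac{1}{305}}{-10 - 350878} = \frac{56980101}{305 \left(-350888\right)} = \frac{56980101}{305} \left(- \frac{1}{350888}\right) = - \frac{56980101}{107020840}$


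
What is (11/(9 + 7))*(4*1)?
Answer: 11/4 ≈ 2.7500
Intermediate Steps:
(11/(9 + 7))*(4*1) = (11/16)*4 = 11/4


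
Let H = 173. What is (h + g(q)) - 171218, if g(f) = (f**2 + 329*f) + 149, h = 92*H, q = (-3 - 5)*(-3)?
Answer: -146681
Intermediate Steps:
q = 24 (q = -8*(-3) = 24)
h = 15916 (h = 92*173 = 15916)
g(f) = 149 + f**2 + 329*f
(h + g(q)) - 171218 = (15916 + (149 + 24**2 + 329*24)) - 171218 = (15916 + (149 + 576 + 7896)) - 171218 = (15916 + 8621) - 171218 = 24537 - 171218 = -146681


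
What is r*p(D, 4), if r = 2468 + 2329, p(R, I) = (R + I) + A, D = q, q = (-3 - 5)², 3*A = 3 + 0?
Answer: 330993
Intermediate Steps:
A = 1 (A = (3 + 0)/3 = (⅓)*3 = 1)
q = 64 (q = (-8)² = 64)
D = 64
p(R, I) = 1 + I + R (p(R, I) = (R + I) + 1 = (I + R) + 1 = 1 + I + R)
r = 4797
r*p(D, 4) = 4797*(1 + 4 + 64) = 4797*69 = 330993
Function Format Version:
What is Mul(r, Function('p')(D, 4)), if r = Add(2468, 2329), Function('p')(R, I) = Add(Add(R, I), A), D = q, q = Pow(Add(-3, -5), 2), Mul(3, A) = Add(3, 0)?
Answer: 330993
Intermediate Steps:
A = 1 (A = Mul(Rational(1, 3), Add(3, 0)) = Mul(Rational(1, 3), 3) = 1)
q = 64 (q = Pow(-8, 2) = 64)
D = 64
Function('p')(R, I) = Add(1, I, R) (Function('p')(R, I) = Add(Add(R, I), 1) = Add(Add(I, R), 1) = Add(1, I, R))
r = 4797
Mul(r, Function('p')(D, 4)) = Mul(4797, Add(1, 4, 64)) = Mul(4797, 69) = 330993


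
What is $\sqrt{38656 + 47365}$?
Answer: $13 \sqrt{509} \approx 293.29$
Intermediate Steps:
$\sqrt{38656 + 47365} = \sqrt{86021} = 13 \sqrt{509}$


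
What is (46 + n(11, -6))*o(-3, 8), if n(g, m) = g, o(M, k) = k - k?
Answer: 0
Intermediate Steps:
o(M, k) = 0
(46 + n(11, -6))*o(-3, 8) = (46 + 11)*0 = 57*0 = 0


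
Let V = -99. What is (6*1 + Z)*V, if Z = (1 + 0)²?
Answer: -693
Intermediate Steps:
Z = 1 (Z = 1² = 1)
(6*1 + Z)*V = (6*1 + 1)*(-99) = (6 + 1)*(-99) = 7*(-99) = -693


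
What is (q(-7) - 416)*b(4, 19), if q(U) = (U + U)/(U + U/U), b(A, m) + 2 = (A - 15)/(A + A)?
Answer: 11169/8 ≈ 1396.1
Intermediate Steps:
b(A, m) = -2 + (-15 + A)/(2*A) (b(A, m) = -2 + (A - 15)/(A + A) = -2 + (-15 + A)/((2*A)) = -2 + (-15 + A)*(1/(2*A)) = -2 + (-15 + A)/(2*A))
q(U) = 2*U/(1 + U) (q(U) = (2*U)/(U + 1) = (2*U)/(1 + U) = 2*U/(1 + U))
(q(-7) - 416)*b(4, 19) = (2*(-7)/(1 - 7) - 416)*((3/2)*(-5 - 1*4)/4) = (2*(-7)/(-6) - 416)*((3/2)*(1/4)*(-5 - 4)) = (2*(-7)*(-1/6) - 416)*((3/2)*(1/4)*(-9)) = (7/3 - 416)*(-27/8) = -1241/3*(-27/8) = 11169/8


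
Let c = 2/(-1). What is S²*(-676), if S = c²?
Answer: -10816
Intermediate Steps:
c = -2 (c = 2*(-1) = -2)
S = 4 (S = (-2)² = 4)
S²*(-676) = 4²*(-676) = 16*(-676) = -10816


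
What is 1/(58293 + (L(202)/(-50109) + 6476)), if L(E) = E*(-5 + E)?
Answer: 50109/3245470027 ≈ 1.5440e-5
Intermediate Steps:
1/(58293 + (L(202)/(-50109) + 6476)) = 1/(58293 + ((202*(-5 + 202))/(-50109) + 6476)) = 1/(58293 + ((202*197)*(-1/50109) + 6476)) = 1/(58293 + (39794*(-1/50109) + 6476)) = 1/(58293 + (-39794/50109 + 6476)) = 1/(58293 + 324466090/50109) = 1/(3245470027/50109) = 50109/3245470027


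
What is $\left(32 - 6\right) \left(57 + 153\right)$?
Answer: $5460$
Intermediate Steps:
$\left(32 - 6\right) \left(57 + 153\right) = 26 \cdot 210 = 5460$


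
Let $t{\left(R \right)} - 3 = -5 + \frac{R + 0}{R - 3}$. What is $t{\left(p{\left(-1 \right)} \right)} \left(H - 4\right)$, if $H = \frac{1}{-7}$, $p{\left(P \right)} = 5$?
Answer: $- \frac{29}{14} \approx -2.0714$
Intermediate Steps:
$H = - \frac{1}{7} \approx -0.14286$
$t{\left(R \right)} = -2 + \frac{R}{-3 + R}$ ($t{\left(R \right)} = 3 - \left(5 - \frac{R + 0}{R - 3}\right) = 3 + \left(-5 + \frac{R}{-3 + R}\right) = -2 + \frac{R}{-3 + R}$)
$t{\left(p{\left(-1 \right)} \right)} \left(H - 4\right) = \frac{6 - 5}{-3 + 5} \left(- \frac{1}{7} - 4\right) = \frac{6 - 5}{2} \left(- \frac{29}{7}\right) = \frac{1}{2} \cdot 1 \left(- \frac{29}{7}\right) = \frac{1}{2} \left(- \frac{29}{7}\right) = - \frac{29}{14}$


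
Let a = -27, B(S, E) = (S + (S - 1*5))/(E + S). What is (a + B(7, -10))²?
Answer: 900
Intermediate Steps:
B(S, E) = (-5 + 2*S)/(E + S) (B(S, E) = (S + (S - 5))/(E + S) = (S + (-5 + S))/(E + S) = (-5 + 2*S)/(E + S))
(a + B(7, -10))² = (-27 + (-5 + 2*7)/(-10 + 7))² = (-27 + (-5 + 14)/(-3))² = (-27 - ⅓*9)² = (-27 - 3)² = (-30)² = 900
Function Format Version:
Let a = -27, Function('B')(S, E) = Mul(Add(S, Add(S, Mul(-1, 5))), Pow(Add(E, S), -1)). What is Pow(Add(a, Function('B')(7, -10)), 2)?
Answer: 900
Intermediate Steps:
Function('B')(S, E) = Mul(Pow(Add(E, S), -1), Add(-5, Mul(2, S))) (Function('B')(S, E) = Mul(Add(S, Add(S, -5)), Pow(Add(E, S), -1)) = Mul(Add(S, Add(-5, S)), Pow(Add(E, S), -1)) = Mul(Add(-5, Mul(2, S)), Pow(Add(E, S), -1)) = Mul(Pow(Add(E, S), -1), Add(-5, Mul(2, S))))
Pow(Add(a, Function('B')(7, -10)), 2) = Pow(Add(-27, Mul(Pow(Add(-10, 7), -1), Add(-5, Mul(2, 7)))), 2) = Pow(Add(-27, Mul(Pow(-3, -1), Add(-5, 14))), 2) = Pow(Add(-27, Mul(Rational(-1, 3), 9)), 2) = Pow(Add(-27, -3), 2) = Pow(-30, 2) = 900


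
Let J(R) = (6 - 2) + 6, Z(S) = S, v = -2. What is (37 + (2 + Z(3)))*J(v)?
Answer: 420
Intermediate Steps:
J(R) = 10 (J(R) = 4 + 6 = 10)
(37 + (2 + Z(3)))*J(v) = (37 + (2 + 3))*10 = (37 + 5)*10 = 42*10 = 420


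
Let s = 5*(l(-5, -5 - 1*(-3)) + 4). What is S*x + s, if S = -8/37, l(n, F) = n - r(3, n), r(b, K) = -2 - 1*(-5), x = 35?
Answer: -1020/37 ≈ -27.568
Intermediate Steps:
r(b, K) = 3 (r(b, K) = -2 + 5 = 3)
l(n, F) = -3 + n (l(n, F) = n - 1*3 = n - 3 = -3 + n)
S = -8/37 (S = -8*1/37 = -8/37 ≈ -0.21622)
s = -20 (s = 5*((-3 - 5) + 4) = 5*(-8 + 4) = 5*(-4) = -20)
S*x + s = -8/37*35 - 20 = -280/37 - 20 = -1020/37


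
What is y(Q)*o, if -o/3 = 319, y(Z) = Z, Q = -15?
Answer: 14355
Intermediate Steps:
o = -957 (o = -3*319 = -957)
y(Q)*o = -15*(-957) = 14355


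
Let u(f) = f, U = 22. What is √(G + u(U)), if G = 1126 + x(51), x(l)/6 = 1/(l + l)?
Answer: √331789/17 ≈ 33.883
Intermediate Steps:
x(l) = 3/l (x(l) = 6/(l + l) = 6/((2*l)) = 6*(1/(2*l)) = 3/l)
G = 19143/17 (G = 1126 + 3/51 = 1126 + 3*(1/51) = 1126 + 1/17 = 19143/17 ≈ 1126.1)
√(G + u(U)) = √(19143/17 + 22) = √(19517/17) = √331789/17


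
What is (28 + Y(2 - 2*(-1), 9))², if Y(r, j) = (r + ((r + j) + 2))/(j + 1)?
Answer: 89401/100 ≈ 894.01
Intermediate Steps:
Y(r, j) = (2 + j + 2*r)/(1 + j) (Y(r, j) = (r + ((j + r) + 2))/(1 + j) = (r + (2 + j + r))/(1 + j) = (2 + j + 2*r)/(1 + j))
(28 + Y(2 - 2*(-1), 9))² = (28 + (2 + 9 + 2*(2 - 2*(-1)))/(1 + 9))² = (28 + (2 + 9 + 2*(2 + 2))/10)² = (28 + (2 + 9 + 2*4)/10)² = (28 + (2 + 9 + 8)/10)² = (28 + (⅒)*19)² = (28 + 19/10)² = (299/10)² = 89401/100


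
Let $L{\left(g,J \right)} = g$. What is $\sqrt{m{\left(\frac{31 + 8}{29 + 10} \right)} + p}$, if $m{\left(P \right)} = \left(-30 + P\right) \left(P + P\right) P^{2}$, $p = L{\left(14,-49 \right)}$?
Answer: $2 i \sqrt{11} \approx 6.6332 i$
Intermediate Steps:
$p = 14$
$m{\left(P \right)} = 2 P^{3} \left(-30 + P\right)$ ($m{\left(P \right)} = \left(-30 + P\right) 2 P P^{2} = 2 P \left(-30 + P\right) P^{2} = 2 P^{3} \left(-30 + P\right)$)
$\sqrt{m{\left(\frac{31 + 8}{29 + 10} \right)} + p} = \sqrt{2 \left(\frac{31 + 8}{29 + 10}\right)^{3} \left(-30 + \frac{31 + 8}{29 + 10}\right) + 14} = \sqrt{2 \left(\frac{39}{39}\right)^{3} \left(-30 + \frac{39}{39}\right) + 14} = \sqrt{2 \left(39 \cdot \frac{1}{39}\right)^{3} \left(-30 + 39 \cdot \frac{1}{39}\right) + 14} = \sqrt{2 \cdot 1^{3} \left(-30 + 1\right) + 14} = \sqrt{2 \cdot 1 \left(-29\right) + 14} = \sqrt{-58 + 14} = \sqrt{-44} = 2 i \sqrt{11}$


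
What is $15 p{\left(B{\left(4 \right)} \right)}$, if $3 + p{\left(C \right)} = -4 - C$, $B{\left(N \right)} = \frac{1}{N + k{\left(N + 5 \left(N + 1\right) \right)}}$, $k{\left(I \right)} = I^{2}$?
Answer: $- \frac{17748}{169} \approx -105.02$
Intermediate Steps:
$B{\left(N \right)} = \frac{1}{N + \left(5 + 6 N\right)^{2}}$ ($B{\left(N \right)} = \frac{1}{N + \left(N + 5 \left(N + 1\right)\right)^{2}} = \frac{1}{N + \left(N + 5 \left(1 + N\right)\right)^{2}} = \frac{1}{N + \left(N + \left(5 + 5 N\right)\right)^{2}} = \frac{1}{N + \left(5 + 6 N\right)^{2}}$)
$p{\left(C \right)} = -7 - C$ ($p{\left(C \right)} = -3 - \left(4 + C\right) = -7 - C$)
$15 p{\left(B{\left(4 \right)} \right)} = 15 \left(-7 - \frac{1}{4 + \left(5 + 6 \cdot 4\right)^{2}}\right) = 15 \left(-7 - \frac{1}{4 + \left(5 + 24\right)^{2}}\right) = 15 \left(-7 - \frac{1}{4 + 29^{2}}\right) = 15 \left(-7 - \frac{1}{4 + 841}\right) = 15 \left(-7 - \frac{1}{845}\right) = 15 \left(- \frac{5916}{845}\right) = - \frac{17748}{169}$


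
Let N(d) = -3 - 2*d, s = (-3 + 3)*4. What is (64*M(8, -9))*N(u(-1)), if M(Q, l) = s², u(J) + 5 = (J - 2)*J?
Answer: 0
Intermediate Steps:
s = 0 (s = 0*4 = 0)
u(J) = -5 + J*(-2 + J) (u(J) = -5 + (J - 2)*J = -5 + (-2 + J)*J = -5 + J*(-2 + J))
M(Q, l) = 0 (M(Q, l) = 0² = 0)
(64*M(8, -9))*N(u(-1)) = (64*0)*(-3 - 2*(-5 + (-1)² - 2*(-1))) = 0*(-3 - 2*(-5 + 1 + 2)) = 0*(-3 - 2*(-2)) = 0*(-3 + 4) = 0*1 = 0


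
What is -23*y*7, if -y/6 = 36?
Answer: 34776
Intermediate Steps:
y = -216 (y = -6*36 = -216)
-23*y*7 = -23*(-216)*7 = 4968*7 = 34776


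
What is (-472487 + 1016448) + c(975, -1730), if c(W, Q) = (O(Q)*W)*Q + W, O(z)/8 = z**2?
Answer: -40386192055064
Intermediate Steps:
O(z) = 8*z**2
c(W, Q) = W + 8*W*Q**3 (c(W, Q) = ((8*Q**2)*W)*Q + W = (8*W*Q**2)*Q + W = 8*W*Q**3 + W = W + 8*W*Q**3)
(-472487 + 1016448) + c(975, -1730) = (-472487 + 1016448) + 975*(1 + 8*(-1730)**3) = 543961 + 975*(1 + 8*(-5177717000)) = 543961 + 975*(1 - 41421736000) = 543961 + 975*(-41421735999) = 543961 - 40386192599025 = -40386192055064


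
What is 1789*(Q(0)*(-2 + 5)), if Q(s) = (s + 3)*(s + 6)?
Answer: 96606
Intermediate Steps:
Q(s) = (3 + s)*(6 + s)
1789*(Q(0)*(-2 + 5)) = 1789*((18 + 0**2 + 9*0)*(-2 + 5)) = 1789*((18 + 0 + 0)*3) = 1789*(18*3) = 1789*54 = 96606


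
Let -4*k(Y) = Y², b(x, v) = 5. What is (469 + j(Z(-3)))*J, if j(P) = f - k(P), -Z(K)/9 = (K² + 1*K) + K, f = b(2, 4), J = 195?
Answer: 511875/4 ≈ 1.2797e+5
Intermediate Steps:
f = 5
Z(K) = -18*K - 9*K² (Z(K) = -9*((K² + 1*K) + K) = -9*((K² + K) + K) = -9*((K + K²) + K) = -9*(K² + 2*K) = -18*K - 9*K²)
k(Y) = -Y²/4
j(P) = 5 + P²/4 (j(P) = 5 - (-1)*P²/4 = 5 + P²/4)
(469 + j(Z(-3)))*J = (469 + (5 + (-9*(-3)*(2 - 3))²/4))*195 = (469 + (5 + (-9*(-3)*(-1))²/4))*195 = (469 + (5 + (¼)*(-27)²))*195 = (469 + (5 + (¼)*729))*195 = (469 + (5 + 729/4))*195 = (469 + 749/4)*195 = (2625/4)*195 = 511875/4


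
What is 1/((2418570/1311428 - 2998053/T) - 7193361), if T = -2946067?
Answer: -1931777376838/13895966514728815581 ≈ -1.3902e-7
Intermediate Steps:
1/((2418570/1311428 - 2998053/T) - 7193361) = 1/((2418570/1311428 - 2998053/(-2946067)) - 7193361) = 1/((2418570*(1/1311428) - 2998053*(-1/2946067)) - 7193361) = 1/((1209285/655714 + 2998053/2946067) - 7193361) = 1/(5528499956937/1931777376838 - 7193361) = 1/(-13895966514728815581/1931777376838) = -1931777376838/13895966514728815581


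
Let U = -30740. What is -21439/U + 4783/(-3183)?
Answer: -78789083/97845420 ≈ -0.80524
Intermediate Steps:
-21439/U + 4783/(-3183) = -21439/(-30740) + 4783/(-3183) = -21439*(-1/30740) + 4783*(-1/3183) = 21439/30740 - 4783/3183 = -78789083/97845420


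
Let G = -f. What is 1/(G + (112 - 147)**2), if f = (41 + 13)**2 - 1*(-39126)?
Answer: -1/40817 ≈ -2.4500e-5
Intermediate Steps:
f = 42042 (f = 54**2 + 39126 = 2916 + 39126 = 42042)
G = -42042 (G = -1*42042 = -42042)
1/(G + (112 - 147)**2) = 1/(-42042 + (112 - 147)**2) = 1/(-42042 + (-35)**2) = 1/(-42042 + 1225) = 1/(-40817) = -1/40817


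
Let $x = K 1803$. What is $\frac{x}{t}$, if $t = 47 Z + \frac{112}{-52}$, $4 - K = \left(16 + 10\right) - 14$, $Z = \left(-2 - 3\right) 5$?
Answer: $\frac{62504}{5101} \approx 12.253$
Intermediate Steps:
$Z = -25$ ($Z = \left(-5\right) 5 = -25$)
$K = -8$ ($K = 4 - \left(\left(16 + 10\right) - 14\right) = 4 - \left(26 - 14\right) = 4 - 12 = -8$)
$t = - \frac{15303}{13}$ ($t = 47 \left(-25\right) + \frac{112}{-52} = -1175 + 112 \left(- \frac{1}{52}\right) = -1175 - \frac{28}{13} = - \frac{15303}{13} \approx -1177.2$)
$x = -14424$ ($x = \left(-8\right) 1803 = -14424$)
$\frac{x}{t} = - \frac{14424}{- \frac{15303}{13}} = \left(-14424\right) \left(- \frac{13}{15303}\right) = \frac{62504}{5101}$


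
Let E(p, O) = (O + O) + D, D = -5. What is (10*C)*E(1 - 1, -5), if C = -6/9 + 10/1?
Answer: -1400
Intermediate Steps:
C = 28/3 (C = -6*1/9 + 10*1 = -2/3 + 10 = 28/3 ≈ 9.3333)
E(p, O) = -5 + 2*O (E(p, O) = (O + O) - 5 = 2*O - 5 = -5 + 2*O)
(10*C)*E(1 - 1, -5) = (10*(28/3))*(-5 + 2*(-5)) = 280*(-5 - 10)/3 = (280/3)*(-15) = -1400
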